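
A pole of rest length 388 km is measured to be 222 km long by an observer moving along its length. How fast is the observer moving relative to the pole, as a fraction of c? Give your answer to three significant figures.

Length contraction gives γ = L₀/L = 388/222 = 1.7477.
β = √(1 − 1/γ²) = √0.672609 = 0.820.

0.820c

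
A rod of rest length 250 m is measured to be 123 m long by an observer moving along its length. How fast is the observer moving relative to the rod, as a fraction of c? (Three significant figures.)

0.871c

Length contraction gives γ = L₀/L = 250/123 = 2.0325.
β = √(1 − 1/γ²) = √0.757931 = 0.871.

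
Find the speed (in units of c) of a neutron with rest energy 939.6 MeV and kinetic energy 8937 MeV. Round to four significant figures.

0.9955c

γ = 1 + K/(mc²) = 1 + 8937/939.6 = 10.511.
β = √(1 − 1/γ²) = √(1 − 0.00905132) = √0.99094868 = 0.9955.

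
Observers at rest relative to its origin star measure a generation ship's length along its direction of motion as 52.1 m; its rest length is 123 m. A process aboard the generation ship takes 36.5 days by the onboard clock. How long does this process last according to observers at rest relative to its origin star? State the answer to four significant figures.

Length contraction gives γ = L₀/L = 123/52.1 = 2.36084.
The same γ dilates the second interval: 2.36084 × 36.5 days = 86.17 days.

86.17 days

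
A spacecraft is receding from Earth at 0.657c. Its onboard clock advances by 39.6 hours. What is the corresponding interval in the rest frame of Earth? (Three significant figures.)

With β = 0.657, γ = 1/√(1 − 0.657²) = 1/√0.568351 = 1.3265.
The onboard clock measures proper time, so the interval in the rest frame of Earth is dilated: Δt = γ·Δτ = 1.3265 × 39.6 hours = 52.5 hours.

52.5 hours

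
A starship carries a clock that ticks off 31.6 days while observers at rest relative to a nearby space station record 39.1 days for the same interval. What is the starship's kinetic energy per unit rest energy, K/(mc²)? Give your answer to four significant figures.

From Δt = γΔτ: γ = 39.1/31.6 = 1.23734.
Since K = (γ−1)mc², K/(mc²) = 1.23734 − 1 = 0.2373.

0.2373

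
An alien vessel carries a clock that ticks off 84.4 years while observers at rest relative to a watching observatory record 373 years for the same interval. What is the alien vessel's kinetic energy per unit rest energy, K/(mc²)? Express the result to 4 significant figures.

From Δt = γΔτ: γ = 373/84.4 = 4.41943.
Since K = (γ−1)mc², K/(mc²) = 4.41943 − 1 = 3.419.

3.419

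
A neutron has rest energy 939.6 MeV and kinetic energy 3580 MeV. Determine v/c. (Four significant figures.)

γ = 1 + K/(mc²) = 1 + 3580/939.6 = 4.8101.
β = √(1 − 1/γ²) = √(1 − 0.0432207) = √0.9567793 = 0.9782.

0.9782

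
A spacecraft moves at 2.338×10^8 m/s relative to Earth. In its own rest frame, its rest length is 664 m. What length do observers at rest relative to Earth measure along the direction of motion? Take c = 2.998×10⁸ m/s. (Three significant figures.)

β = v/c = (2.338×10^8 m/s)/(2.998×10⁸ m/s) = 0.779853.
β² = 0.6081707, so γ = 1/√0.3918293 = 1.5975.
Along the direction of motion the measured length is L₀/γ = 664/1.5975 = 416 m.

416 m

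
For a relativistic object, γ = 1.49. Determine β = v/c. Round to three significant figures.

β = √(1 − 1/γ²) = √(1 − 1/2.2201) = √0.54957 = 0.741.

0.741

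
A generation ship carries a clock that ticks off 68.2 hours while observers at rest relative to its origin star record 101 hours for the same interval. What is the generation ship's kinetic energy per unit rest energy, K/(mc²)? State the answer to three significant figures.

The time-dilation ratio gives γ = 101/68.2 = 1.48094.
K/(mc²) = γ − 1 = 1.48094 − 1 = 0.481.

0.481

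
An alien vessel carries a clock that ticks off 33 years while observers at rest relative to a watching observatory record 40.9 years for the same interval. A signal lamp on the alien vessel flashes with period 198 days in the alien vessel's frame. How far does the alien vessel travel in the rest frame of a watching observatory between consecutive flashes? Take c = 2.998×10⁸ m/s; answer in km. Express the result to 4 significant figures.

3.755×10^12 km

The time-dilation ratio gives γ = 40.9/33 = 1.23939.
β = √(1 − 1/γ²) = 0.59076. Lab-frame period = γτ = 1.23939×198 days = 245.4 days. Distance = βc × γτ = 0.59076 × 2.998×10⁸ m/s × 21202560 s = 3.7552×10^15 m = 3.755×10^12 km.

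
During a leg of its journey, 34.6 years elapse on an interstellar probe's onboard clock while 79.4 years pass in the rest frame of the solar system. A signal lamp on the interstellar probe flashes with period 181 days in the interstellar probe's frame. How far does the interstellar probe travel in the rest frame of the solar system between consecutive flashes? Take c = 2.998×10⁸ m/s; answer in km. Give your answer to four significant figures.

The time-dilation ratio gives γ = 79.4/34.6 = 2.2948.
β = √(1 − 1/γ²) = 0.90006. Lab-frame period = γτ = 2.2948×181 days = 415.36 days. Distance = βc × γτ = 0.90006 × 2.998×10⁸ m/s × 35887104 s = 9.6837×10^15 m = 9.684×10^12 km.

9.684×10^12 km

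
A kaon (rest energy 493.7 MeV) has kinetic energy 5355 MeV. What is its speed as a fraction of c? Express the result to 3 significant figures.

γ = 1 + K/(mc²) = 1 + 5355/493.7 = 11.847.
β = √(1 − 1/γ²) = √(1 − 0.00712497) = √0.99287503 = 0.996.

0.996c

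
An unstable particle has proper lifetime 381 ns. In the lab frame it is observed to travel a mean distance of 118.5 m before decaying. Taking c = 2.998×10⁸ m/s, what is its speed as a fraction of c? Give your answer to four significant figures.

0.7200c

Let x = d/(cτ) = 118.5 m / (2.998×10⁸ m/s × 3.810×10^-7 s) = 1.0374. Since d = βγcτ, x = βγ = β/√(1−β²).
Solving: β² = x²/(1+x²) = 1.0762/2.0762 = 0.518351, so β = 0.7200.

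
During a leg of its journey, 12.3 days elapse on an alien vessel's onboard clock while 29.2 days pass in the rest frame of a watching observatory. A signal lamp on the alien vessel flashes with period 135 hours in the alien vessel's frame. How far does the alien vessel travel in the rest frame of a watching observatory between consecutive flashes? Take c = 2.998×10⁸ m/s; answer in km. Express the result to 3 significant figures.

3.14×10^11 km

From Δt = γΔτ: γ = 29.2/12.3 = 2.37398.
β = √(1 − 1/γ²) = 0.90695. Lab-frame period = γτ = 2.37398×135 hours = 320.49 hours. Distance = βc × γτ = 0.90695 × 2.998×10⁸ m/s × 1153764 s = 3.1371×10^14 m = 3.14×10^11 km.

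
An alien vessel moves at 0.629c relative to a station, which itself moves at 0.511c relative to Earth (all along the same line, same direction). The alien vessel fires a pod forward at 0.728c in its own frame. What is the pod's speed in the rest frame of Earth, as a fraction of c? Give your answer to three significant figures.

Apply u = (u'+v)/(1+u'v) twice. Pod in the station frame: (0.728+0.629)/(1+0.728·0.629) = 1.357/1.457912 = 0.93078c.
That velocity, transformed to the rest frame of Earth: (0.93078+0.511)/(1+0.93078·0.511) = 1.44178/1.47562858 = 0.97706c.

0.977c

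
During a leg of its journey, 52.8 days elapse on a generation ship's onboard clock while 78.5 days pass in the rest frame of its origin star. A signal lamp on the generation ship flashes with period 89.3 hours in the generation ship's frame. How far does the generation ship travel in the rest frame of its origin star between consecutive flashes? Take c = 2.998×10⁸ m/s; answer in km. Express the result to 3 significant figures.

1.06×10^11 km

From Δt = γΔτ: γ = 78.5/52.8 = 1.48674.
β = √(1 − 1/γ²) = 0.73999. Lab-frame period = γτ = 1.48674×89.3 hours = 132.77 hours. Distance = βc × γτ = 0.73999 × 2.998×10⁸ m/s × 477972 s = 1.0604×10^14 m = 1.06×10^11 km.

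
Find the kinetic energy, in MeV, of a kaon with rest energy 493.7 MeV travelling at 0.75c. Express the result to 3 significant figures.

253 MeV

With β = 0.75, γ = 1/√(1 − 0.75²) = 1/√0.4375 = 1.51186.
Kinetic energy: K = (γ − 1)mc² = (1.51186 − 1) × 493.7 MeV = 0.51186 × 493.7 = 253 MeV.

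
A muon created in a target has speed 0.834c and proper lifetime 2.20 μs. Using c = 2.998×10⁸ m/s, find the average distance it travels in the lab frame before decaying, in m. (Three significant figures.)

With β = 0.834, γ = 1/√(1 − 0.834²) = 1/√0.304444 = 1.8124.
Lab-frame lifetime: Δt = γτ = 1.8124 × 2.20 μs = 3.9873 μs.
Distance: d = vΔt = 0.834 × 2.998×10⁸ m/s × 3.9873×10^-6 s = 997 m.

997 m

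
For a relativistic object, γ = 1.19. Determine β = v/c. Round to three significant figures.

0.542

β = √(1 − 1/γ²) = √(1 − 1/1.4161) = √0.293835 = 0.542.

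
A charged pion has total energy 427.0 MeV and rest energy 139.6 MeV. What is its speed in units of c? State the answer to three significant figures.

0.945c

Total energy E = γmc² gives γ = 427.0/139.6 = 3.0587.
Hence β = √(1 − 1/γ²) = √(1 − 0.106887) = √0.893113 = 0.945.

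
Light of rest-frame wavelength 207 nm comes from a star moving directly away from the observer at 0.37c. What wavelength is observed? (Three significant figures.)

Relativistic Doppler for wavelength: λ_obs = λ_src · √((1+β)/(1−β)).
With β = 0.37: factor = √(1.37/0.63) = 1.4747.
λ_obs = 207 × 1.4747 = 305 nm.

305 nm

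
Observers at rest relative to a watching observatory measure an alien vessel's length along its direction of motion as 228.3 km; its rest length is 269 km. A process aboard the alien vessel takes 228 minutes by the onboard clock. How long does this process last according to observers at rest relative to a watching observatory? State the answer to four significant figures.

268.6 minutes

Length contraction gives γ = L₀/L = 269/228.3 = 1.17827.
Δt = γΔτ = 1.17827 × 228 = 268.6 minutes.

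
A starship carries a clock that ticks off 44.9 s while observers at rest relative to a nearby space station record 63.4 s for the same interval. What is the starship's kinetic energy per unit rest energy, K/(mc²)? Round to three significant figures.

The time-dilation ratio gives γ = 63.4/44.9 = 1.41203.
Since K = (γ−1)mc², K/(mc²) = 1.41203 − 1 = 0.412.

0.412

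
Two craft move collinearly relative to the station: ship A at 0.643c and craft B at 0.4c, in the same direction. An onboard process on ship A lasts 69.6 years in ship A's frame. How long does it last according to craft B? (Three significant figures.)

73.7 years

The velocity of ship A relative to craft B is (0.643 − 0.4)c / (1 − 0.643×0.4) = 0.32714c; relative speed 0.32714c.
γ for this relative speed: γ = 1/√(1 − 0.107021) = 1.0582.
The clock on ship A records proper time, so craft B measures Δt = γΔτ = 1.0582 × 69.6 = 73.7 years.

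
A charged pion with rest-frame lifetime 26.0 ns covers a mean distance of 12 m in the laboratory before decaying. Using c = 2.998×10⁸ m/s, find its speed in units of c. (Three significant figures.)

d = βγcτ ⇒ βγ = d/(cτ) = 12.00 m / (7.7948 m) = 1.5395.
β = (βγ)/√(1+(βγ)²) = 1.5395/√3.37006 = 0.839.

0.839c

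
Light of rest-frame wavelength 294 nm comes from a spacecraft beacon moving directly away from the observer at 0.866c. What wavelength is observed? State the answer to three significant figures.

1100 nm

Relativistic Doppler for wavelength: λ_obs = λ_src · √((1+β)/(1−β)).
With β = 0.866: factor = √(1.866/0.134) = 3.7317.
λ_obs = 294 × 3.7317 = 1100 nm.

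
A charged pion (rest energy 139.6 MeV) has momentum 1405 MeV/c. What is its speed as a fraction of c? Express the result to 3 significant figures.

0.995c

βγ = pc/(mc²) = 1405/139.6 = 10.064.
Since γ² = 1 + (βγ)² = 102.284, γ = √102.284 = 10.1136, and β = (βγ)/γ = 10.064/10.1136 = 0.995.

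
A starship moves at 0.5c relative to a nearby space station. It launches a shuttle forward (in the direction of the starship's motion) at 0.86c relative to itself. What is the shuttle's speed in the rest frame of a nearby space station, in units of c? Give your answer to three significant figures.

0.951c

Relativistic velocity addition: u = (u' + v)/(1 + u'v/c²), with u' = 0.86c and v = 0.5c.
Numerator: 0.86 + 0.5 = 1.36. Denominator: 1 + (0.86)(0.5) = 1.43.
u = 1.36/1.43 = 0.95105, so the speed is 0.951c.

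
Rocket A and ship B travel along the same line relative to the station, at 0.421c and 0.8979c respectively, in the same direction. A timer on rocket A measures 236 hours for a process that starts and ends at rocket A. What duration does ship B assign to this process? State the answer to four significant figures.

Transform rocket A's velocity into ship B's frame: (0.421 − 0.8979)/(1 − 0.421·0.8979) = −0.4769/0.6219841, so the relative speed is 0.76674c.
At |u| = 0.76674c, γ = (1 − 0.58789)^(−1/2) = 1.5577.
The clock on rocket A records proper time, so ship B measures Δt = γΔτ = 1.5577 × 236 = 367.6 hours.

367.6 hours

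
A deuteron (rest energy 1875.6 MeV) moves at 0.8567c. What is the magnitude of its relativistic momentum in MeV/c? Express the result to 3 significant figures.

3120 MeV/c

Lorentz factor: γ = (1 − 0.73393489)^(−1/2) = 1.9387.
Momentum: p = γβ·mc = 1.9387 × 0.8567 × 1875.6 MeV/c = 3120 MeV/c.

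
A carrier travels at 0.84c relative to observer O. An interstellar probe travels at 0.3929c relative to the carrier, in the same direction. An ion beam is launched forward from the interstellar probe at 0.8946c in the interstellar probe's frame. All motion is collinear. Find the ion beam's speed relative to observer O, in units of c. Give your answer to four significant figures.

0.9958c

Apply u = (u'+v)/(1+u'v) twice. Ion beam in the carrier frame: (0.8946+0.3929)/(1+0.8946·0.3929) = 1.2875/1.35148834 = 0.95265c.
That velocity, transformed to the rest frame of observer O: (0.95265+0.84)/(1+0.95265·0.84) = 1.79265/1.800226 = 0.99579c.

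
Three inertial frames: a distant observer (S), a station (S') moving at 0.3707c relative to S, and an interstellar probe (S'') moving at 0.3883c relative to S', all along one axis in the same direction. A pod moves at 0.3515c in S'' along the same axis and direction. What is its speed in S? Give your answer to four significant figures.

First combine the pod and interstellar probe (S''→S'): u₁ = (0.3515 + 0.3883)/(1 + 0.3515×0.3883) = 0.7398/1.13648745 = 0.65095.
Then combine with the station (S'→S): u = (0.65095 + 0.3707)/(1 + 0.65095×0.3707) = 1.02165/1.241307165 = 0.82304.

0.8230c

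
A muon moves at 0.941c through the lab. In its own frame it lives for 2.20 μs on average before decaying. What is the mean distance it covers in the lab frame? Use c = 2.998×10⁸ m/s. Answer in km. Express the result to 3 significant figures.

1.83 km

With β = 0.941, γ = 1/√(1 − 0.941²) = 1/√0.114519 = 2.955.
Lab-frame lifetime: Δt = γτ = 2.955 × 2.20 μs = 6.501 μs.
Distance: d = vΔt = 0.941 × 2.998×10⁸ m/s × 6.5010×10^-6 s = 1830 m = 1.83 km.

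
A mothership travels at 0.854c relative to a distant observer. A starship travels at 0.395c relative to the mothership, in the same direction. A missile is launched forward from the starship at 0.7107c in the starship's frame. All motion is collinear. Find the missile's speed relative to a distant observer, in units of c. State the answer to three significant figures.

0.989c

First combine the missile and starship (S''→S'): u₁ = (0.7107 + 0.395)/(1 + 0.7107×0.395) = 1.1057/1.2807265 = 0.86334.
Then combine with the mothership (S'→S): u = (0.86334 + 0.854)/(1 + 0.86334×0.854) = 1.71734/1.73729236 = 0.98852.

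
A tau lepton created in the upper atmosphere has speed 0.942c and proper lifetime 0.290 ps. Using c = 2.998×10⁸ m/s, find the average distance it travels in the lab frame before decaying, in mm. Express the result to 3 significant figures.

0.244 mm

γ = 1/√(1 − β²) = 1/√(1 − 0.887364) = 1/√0.112636 = 1/0.335613 = 2.9796.
Lab-frame lifetime: Δt = γτ = 2.9796 × 0.290 ps = 0.86408 ps.
Distance: d = vΔt = 0.942 × 2.998×10⁸ m/s × 8.6408×10^-13 s = 2.44×10^-4 m = 0.244 mm.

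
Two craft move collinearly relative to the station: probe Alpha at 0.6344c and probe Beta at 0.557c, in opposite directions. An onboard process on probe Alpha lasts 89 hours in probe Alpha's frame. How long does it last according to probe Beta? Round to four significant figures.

Transform probe Alpha's velocity into probe Beta's frame: (0.6344 + 0.557)/(1 + 0.6344·0.557) = 1.1914/1.3533608, so the relative speed is 0.88033c.
At |u| = 0.88033c, γ = (1 − 0.774981)^(−1/2) = 2.1081.
The clock on probe Alpha records proper time, so probe Beta measures Δt = γΔτ = 2.1081 × 89 = 187.6 hours.

187.6 hours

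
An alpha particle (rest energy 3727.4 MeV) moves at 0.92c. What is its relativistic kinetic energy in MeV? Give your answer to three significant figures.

5780 MeV

γ = 1/√(1 − β²) = 1/√(1 − 0.8464) = 1/√0.1536 = 1/0.391918 = 2.5516.
Kinetic energy: K = (γ − 1)mc² = (2.5516 − 1) × 3727.4 MeV = 1.5516 × 3727.4 = 5780 MeV.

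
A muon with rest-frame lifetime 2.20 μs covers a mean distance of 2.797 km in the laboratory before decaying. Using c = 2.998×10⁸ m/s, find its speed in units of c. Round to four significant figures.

0.9733c

d = βγcτ ⇒ βγ = d/(cτ) = 2797 m / (659.56 m) = 4.2407.
β = (βγ)/√(1+(βγ)²) = 4.2407/√18.9835 = 0.9733.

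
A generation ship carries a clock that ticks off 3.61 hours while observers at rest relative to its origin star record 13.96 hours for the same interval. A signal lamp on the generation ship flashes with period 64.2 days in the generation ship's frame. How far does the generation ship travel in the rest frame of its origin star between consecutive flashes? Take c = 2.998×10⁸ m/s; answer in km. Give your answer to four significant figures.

The time-dilation ratio gives γ = 13.96/3.61 = 3.86704.
β = √(1 − 1/γ²) = 0.96599. Lab-frame period = γτ = 3.86704×64.2 days = 248.26 days. Distance = βc × γτ = 0.96599 × 2.998×10⁸ m/s × 21449664 s = 6.2119×10^15 m = 6.212×10^12 km.

6.212×10^12 km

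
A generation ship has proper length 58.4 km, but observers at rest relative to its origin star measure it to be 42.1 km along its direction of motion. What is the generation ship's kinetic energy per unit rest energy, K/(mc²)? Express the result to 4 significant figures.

0.3872

From L = L₀/γ: γ = 58.4/42.1 = 1.38717.
Since K = (γ−1)mc², K/(mc²) = 1.38717 − 1 = 0.3872.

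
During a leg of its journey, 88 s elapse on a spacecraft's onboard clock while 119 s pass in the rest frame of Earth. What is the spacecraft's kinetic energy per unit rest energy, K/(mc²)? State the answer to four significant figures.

From Δt = γΔτ: γ = 119/88 = 1.35227.
Since K = (γ−1)mc², K/(mc²) = 1.35227 − 1 = 0.3523.

0.3523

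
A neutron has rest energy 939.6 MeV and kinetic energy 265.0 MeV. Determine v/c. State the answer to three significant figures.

K = (γ−1)mc², so γ = 1 + 265.0/939.6 = 1.282.
Then v/c = √(1 − γ⁻²) = √(1 − 0.608449) = √0.391551 = 0.626.

0.626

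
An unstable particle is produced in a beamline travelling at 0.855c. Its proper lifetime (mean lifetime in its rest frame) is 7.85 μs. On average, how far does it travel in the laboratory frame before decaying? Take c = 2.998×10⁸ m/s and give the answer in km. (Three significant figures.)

Lorentz factor: γ = (1 − 0.731025)^(−1/2) = 1.9282.
Lab-frame lifetime: Δt = γτ = 1.9282 × 7.85 μs = 15.136 μs.
Distance: d = vΔt = 0.855 × 2.998×10⁸ m/s × 1.5136×10^-5 s = 3880 m = 3.88 km.

3.88 km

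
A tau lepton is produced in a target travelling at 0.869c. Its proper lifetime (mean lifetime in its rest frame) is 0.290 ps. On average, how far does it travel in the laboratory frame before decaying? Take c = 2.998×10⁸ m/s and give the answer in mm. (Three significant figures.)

0.153 mm

With β = 0.869, γ = 1/√(1 − 0.869²) = 1/√0.244839 = 2.021.
Lab-frame lifetime: Δt = γτ = 2.021 × 0.290 ps = 0.58609 ps.
Distance: d = vΔt = 0.869 × 2.998×10⁸ m/s × 5.8609×10^-13 s = 1.53×10^-4 m = 0.153 mm.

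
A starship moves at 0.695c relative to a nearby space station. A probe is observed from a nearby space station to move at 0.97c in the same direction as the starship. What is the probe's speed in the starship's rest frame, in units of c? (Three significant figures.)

Transform to the starship's frame: u' = (u − v)/(1 − uv/c²).
u' = (0.97 − 0.695)/(1 − 0.97×0.695) = 0.275/0.32585 = 0.84395.
Speed in the starship's frame: 0.844c (in the same direction).

0.844c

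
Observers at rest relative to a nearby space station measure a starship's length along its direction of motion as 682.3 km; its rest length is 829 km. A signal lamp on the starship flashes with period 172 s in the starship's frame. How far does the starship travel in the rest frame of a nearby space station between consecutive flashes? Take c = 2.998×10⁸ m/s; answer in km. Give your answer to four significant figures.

3.559×10^7 km

Length contraction gives γ = L₀/L = 829/682.3 = 1.21501.
β = √(1 − 1/γ²) = 0.56799. Lab-frame period = γτ = 1.21501×172 s = 208.98 s. Distance = βc × γτ = 0.56799 × 2.998×10⁸ m/s × 208.98 s = 3.5586×10^10 m = 3.559×10^7 km.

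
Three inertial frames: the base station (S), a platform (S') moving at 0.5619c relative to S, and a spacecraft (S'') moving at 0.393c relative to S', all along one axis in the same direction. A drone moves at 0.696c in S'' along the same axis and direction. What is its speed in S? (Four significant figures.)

0.9571c

First combine the drone and spacecraft (S''→S'): u₁ = (0.696 + 0.393)/(1 + 0.696×0.393) = 1.089/1.273528 = 0.8551.
Then combine with the platform (S'→S): u = (0.8551 + 0.5619)/(1 + 0.8551×0.5619) = 1.417/1.48048069 = 0.95712.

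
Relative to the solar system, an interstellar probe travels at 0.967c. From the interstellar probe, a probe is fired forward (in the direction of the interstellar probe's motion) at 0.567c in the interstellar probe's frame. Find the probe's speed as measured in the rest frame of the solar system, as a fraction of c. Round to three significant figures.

0.991c

In units of c, u = (u' + v)/(1 + u'v) with u' = 0.567 and v = 0.967.
Numerator: 0.567 + 0.967 = 1.534. Denominator: 1 + (0.567)(0.967) = 1.548289.
u = 1.534/1.548289 = 0.99077, so the speed is 0.991c.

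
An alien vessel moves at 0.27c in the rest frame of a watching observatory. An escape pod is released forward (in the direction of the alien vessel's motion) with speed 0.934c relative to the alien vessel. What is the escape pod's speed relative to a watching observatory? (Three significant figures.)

0.962c

In units of c, u = (u' + v)/(1 + u'v) with u' = 0.934 and v = 0.27.
Numerator: 0.934 + 0.27 = 1.204. Denominator: 1 + (0.934)(0.27) = 1.25218.
u = 1.204/1.25218 = 0.96152, so the speed is 0.962c.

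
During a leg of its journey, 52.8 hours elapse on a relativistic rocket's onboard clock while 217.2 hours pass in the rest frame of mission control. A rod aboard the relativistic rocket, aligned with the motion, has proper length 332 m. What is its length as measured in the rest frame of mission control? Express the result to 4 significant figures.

80.71 m

The time-dilation ratio gives γ = 217.2/52.8 = 4.11364.
L = L₀/γ = 332/4.11364 = 80.71 m.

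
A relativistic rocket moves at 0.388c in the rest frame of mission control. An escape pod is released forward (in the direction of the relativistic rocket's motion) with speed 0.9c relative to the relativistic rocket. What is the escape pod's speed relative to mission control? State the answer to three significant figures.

In units of c, u = (u' + v)/(1 + u'v) with u' = 0.9 and v = 0.388.
Numerator: 0.9 + 0.388 = 1.288. Denominator: 1 + (0.9)(0.388) = 1.3492.
u = 1.288/1.3492 = 0.95464, so the speed is 0.955c.

0.955c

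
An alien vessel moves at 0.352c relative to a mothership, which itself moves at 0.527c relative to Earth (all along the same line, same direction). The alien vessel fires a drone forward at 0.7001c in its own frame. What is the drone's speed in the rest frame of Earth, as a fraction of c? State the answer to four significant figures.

0.9490c

Compose velocities in two stages. Stage 1 (into S'): u₁ = (0.7001+0.352)/(1+0.7001×0.352) = 0.84409.
Stage 2 (into S): u = (0.84409+0.527)/(1+0.84409×0.527) = 0.94896, so the speed is 0.9490c.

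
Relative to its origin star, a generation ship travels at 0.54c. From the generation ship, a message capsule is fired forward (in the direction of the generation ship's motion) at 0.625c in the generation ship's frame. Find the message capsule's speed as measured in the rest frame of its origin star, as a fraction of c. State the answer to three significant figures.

Relativistic velocity addition: u = (u' + v)/(1 + u'v/c²), with u' = 0.625c and v = 0.54c.
Numerator: 0.625 + 0.54 = 1.165. Denominator: 1 + (0.625)(0.54) = 1.3375.
u = 1.165/1.3375 = 0.87103, so the speed is 0.871c.

0.871c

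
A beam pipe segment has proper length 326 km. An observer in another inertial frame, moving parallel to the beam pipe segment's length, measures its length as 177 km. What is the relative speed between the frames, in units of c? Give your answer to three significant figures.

Length contraction gives γ = L₀/L = 326/177 = 1.8418.
β = √(1 − 1/γ²) = √0.705208 = 0.840.

0.840c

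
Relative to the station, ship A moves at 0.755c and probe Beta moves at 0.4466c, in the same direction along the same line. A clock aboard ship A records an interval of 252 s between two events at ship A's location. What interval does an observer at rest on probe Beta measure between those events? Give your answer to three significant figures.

285 s

Transform ship A's velocity into probe Beta's frame: (0.755 − 0.4466)/(1 − 0.755·0.4466) = 0.3084/0.662817, so the relative speed is 0.46529c.
γ for this relative speed: γ = 1/√(1 − 0.216495) = 1.1297.
The clock on ship A records proper time, so probe Beta measures Δt = γΔτ = 1.1297 × 252 = 285 s.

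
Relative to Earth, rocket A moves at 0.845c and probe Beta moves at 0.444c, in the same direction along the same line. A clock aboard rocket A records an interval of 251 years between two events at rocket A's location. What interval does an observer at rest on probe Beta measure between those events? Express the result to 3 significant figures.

Transform rocket A's velocity into probe Beta's frame: (0.845 − 0.444)/(1 − 0.845·0.444) = 0.401/0.62482, so the relative speed is 0.64178c.
At |u| = 0.64178c, γ = (1 − 0.411882)^(−1/2) = 1.304.
The clock on rocket A records proper time, so probe Beta measures Δt = γΔτ = 1.304 × 251 = 327 years.

327 years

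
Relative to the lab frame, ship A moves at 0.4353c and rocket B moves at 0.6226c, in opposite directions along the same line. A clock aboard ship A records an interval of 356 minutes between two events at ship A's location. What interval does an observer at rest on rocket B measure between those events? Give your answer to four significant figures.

Speed of ship A in rocket B's frame: u = (v_A + v_B)/(1 + v_A v_B/c²) = (0.4353 + 0.6226)/(1 + 0.4353×0.6226) = 1.0579/1.27101778 = 0.83233; |u| = 0.83233c.
γ for this relative speed: γ = 1/√(1 − 0.692773) = 1.8041.
Ship A's interval is proper; time dilation gives Δt_B = γΔτ = 1.8041 × 356 minutes = 642.3 minutes.

642.3 minutes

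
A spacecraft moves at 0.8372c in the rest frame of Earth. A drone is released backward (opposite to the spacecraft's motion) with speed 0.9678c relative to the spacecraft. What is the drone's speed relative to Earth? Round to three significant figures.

0.688c

In units of c, u = (u' + v)/(1 + u'v) with u' = −0.9678 and v = 0.8372.
Numerator: −0.9678 + 0.8372 = −0.1306. Denominator: 1 + (−0.9678)(0.8372) = 0.18975784.
u = −0.1306/0.18975784 = −0.68825, so the speed is 0.688c.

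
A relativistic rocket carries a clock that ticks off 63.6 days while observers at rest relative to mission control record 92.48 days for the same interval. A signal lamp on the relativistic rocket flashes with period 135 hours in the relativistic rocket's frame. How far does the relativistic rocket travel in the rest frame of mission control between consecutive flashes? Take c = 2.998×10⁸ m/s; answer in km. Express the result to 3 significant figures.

The time-dilation ratio gives γ = 92.48/63.6 = 1.45409.
β = √(1 − 1/γ²) = 0.72598. Lab-frame period = γτ = 1.45409×135 hours = 196.3 hours. Distance = βc × γτ = 0.72598 × 2.998×10⁸ m/s × 706680 s = 1.5381×10^14 m = 1.54×10^11 km.

1.54×10^11 km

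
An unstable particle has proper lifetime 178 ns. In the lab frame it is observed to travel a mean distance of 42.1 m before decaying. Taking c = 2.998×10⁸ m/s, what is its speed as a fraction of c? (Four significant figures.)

0.6194c

Lab distance = (lab lifetime)·v = γτ·βc, so βγ = d/(cτ) = 42.10/(2.998×10⁸ × 1.780×10^-7) = 0.78892.
With βγ = 0.78892: γ² = 1 + (βγ)² = 1.622395, and β = (βγ)/γ = 0.78892/1.27373 = 0.6194.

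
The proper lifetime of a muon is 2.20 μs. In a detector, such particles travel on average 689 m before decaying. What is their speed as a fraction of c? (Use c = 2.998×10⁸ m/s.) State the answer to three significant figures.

0.722c

Lab distance = (lab lifetime)·v = γτ·βc, so βγ = d/(cτ) = 689.0/(2.998×10⁸ × 2.200×10^-6) = 1.0446.
With βγ = 1.0446: γ² = 1 + (βγ)² = 2.09119, and β = (βγ)/γ = 1.0446/1.44609 = 0.722.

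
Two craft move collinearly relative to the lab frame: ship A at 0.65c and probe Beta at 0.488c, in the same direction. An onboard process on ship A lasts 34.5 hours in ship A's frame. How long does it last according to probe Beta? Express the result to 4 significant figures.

35.51 hours

Transform ship A's velocity into probe Beta's frame: (0.65 − 0.488)/(1 − 0.65·0.488) = 0.162/0.6828, so the relative speed is 0.23726c.
At |u| = 0.23726c, γ = (1 − 0.0562923)^(−1/2) = 1.0294.
Ship A's interval is proper; time dilation gives Δt_B = γΔτ = 1.0294 × 34.5 hours = 35.51 hours.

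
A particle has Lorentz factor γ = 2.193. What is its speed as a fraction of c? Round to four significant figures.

0.8900c

β = √(1 − 1/γ²) = √(1 − 1/4.809249) = √0.792067 = 0.8900.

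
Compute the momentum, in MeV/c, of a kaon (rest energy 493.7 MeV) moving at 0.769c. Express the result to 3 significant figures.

594 MeV/c

With β = 0.769, γ = 1/√(1 − 0.769²) = 1/√0.408639 = 1.5643.
Momentum: p = γβ·mc = 1.5643 × 0.769 × 493.7 MeV/c = 594 MeV/c.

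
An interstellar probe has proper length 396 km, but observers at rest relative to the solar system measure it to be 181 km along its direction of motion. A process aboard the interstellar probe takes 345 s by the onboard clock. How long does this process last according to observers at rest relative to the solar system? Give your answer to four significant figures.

Length contraction gives γ = L₀/L = 396/181 = 2.18785.
Δt = γΔτ = 2.18785 × 345 = 754.8 s.

754.8 s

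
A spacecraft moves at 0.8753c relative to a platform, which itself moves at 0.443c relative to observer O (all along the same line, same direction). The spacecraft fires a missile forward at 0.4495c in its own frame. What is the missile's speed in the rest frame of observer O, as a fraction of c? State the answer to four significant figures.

Apply u = (u'+v)/(1+u'v) twice. Missile in the platform frame: (0.4495+0.8753)/(1+0.4495·0.8753) = 1.3248/1.39344735 = 0.95074c.
That velocity, transformed to the rest frame of observer O: (0.95074+0.443)/(1+0.95074·0.443) = 1.39374/1.42117782 = 0.98069c.

0.9807c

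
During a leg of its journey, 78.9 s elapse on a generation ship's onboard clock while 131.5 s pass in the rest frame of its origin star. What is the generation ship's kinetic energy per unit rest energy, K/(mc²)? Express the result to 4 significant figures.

From Δt = γΔτ: γ = 131.5/78.9 = 1.66667.
K/(mc²) = γ − 1 = 1.66667 − 1 = 0.6667.

0.6667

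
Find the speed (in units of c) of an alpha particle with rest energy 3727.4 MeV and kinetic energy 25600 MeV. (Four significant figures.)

0.9919c

K = (γ−1)mc², so γ = 1 + 25600/3727.4 = 7.8681.
Then v/c = √(1 − γ⁻²) = √(1 − 0.0161533) = √0.9838467 = 0.9919.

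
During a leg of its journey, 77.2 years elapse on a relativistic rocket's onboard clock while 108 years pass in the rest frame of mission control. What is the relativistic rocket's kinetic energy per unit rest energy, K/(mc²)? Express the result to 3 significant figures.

0.399

From Δt = γΔτ: γ = 108/77.2 = 1.39896.
K/(mc²) = γ − 1 = 1.39896 − 1 = 0.399.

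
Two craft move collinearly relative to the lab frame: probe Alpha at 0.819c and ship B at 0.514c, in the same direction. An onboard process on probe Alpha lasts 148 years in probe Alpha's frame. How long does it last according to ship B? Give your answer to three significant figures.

174 years

Transform probe Alpha's velocity into ship B's frame: (0.819 − 0.514)/(1 − 0.819·0.514) = 0.305/0.579034, so the relative speed is 0.52674c.
γ for this relative speed: γ = 1/√(1 − 0.277455) = 1.1764.
The clock on probe Alpha records proper time, so ship B measures Δt = γΔτ = 1.1764 × 148 = 174 years.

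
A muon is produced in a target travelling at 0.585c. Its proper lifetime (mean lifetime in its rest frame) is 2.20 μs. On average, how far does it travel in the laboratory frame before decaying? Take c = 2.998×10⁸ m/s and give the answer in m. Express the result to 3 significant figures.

476 m

With β = 0.585, γ = 1/√(1 − 0.585²) = 1/√0.657775 = 1.233.
Lab-frame lifetime: Δt = γτ = 1.233 × 2.20 μs = 2.7126 μs.
Distance: d = vΔt = 0.585 × 2.998×10⁸ m/s × 2.7126×10^-6 s = 476 m.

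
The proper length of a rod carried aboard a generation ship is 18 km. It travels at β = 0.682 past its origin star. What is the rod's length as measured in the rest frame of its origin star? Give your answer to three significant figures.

13.2 km

γ = 1/√(1 − β²) = 1/√(1 − 0.465124) = 1/√0.534876 = 1/0.731352 = 1.3673.
Along the direction of motion the measured length is L₀/γ = 18/1.3673 = 13.2 km.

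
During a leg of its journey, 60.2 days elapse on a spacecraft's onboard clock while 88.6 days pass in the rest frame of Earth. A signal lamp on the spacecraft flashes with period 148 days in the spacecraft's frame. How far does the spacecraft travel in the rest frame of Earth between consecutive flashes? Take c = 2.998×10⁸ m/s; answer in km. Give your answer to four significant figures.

4.140×10^12 km

From Δt = γΔτ: γ = 88.6/60.2 = 1.47176.
β = √(1 − 1/γ²) = 0.73371. Lab-frame period = γτ = 1.47176×148 days = 217.82 days. Distance = βc × γτ = 0.73371 × 2.998×10⁸ m/s × 18819648 s = 4.1397×10^15 m = 4.140×10^12 km.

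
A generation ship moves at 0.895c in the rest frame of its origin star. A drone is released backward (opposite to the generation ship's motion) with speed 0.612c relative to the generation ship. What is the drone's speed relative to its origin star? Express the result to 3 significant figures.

In units of c, u = (u' + v)/(1 + u'v) with u' = −0.612 and v = 0.895.
Numerator: −0.612 + 0.895 = 0.283. Denominator: 1 + (−0.612)(0.895) = 0.45226.
u = 0.283/0.45226 = 0.62575, so the speed is 0.626c.

0.626c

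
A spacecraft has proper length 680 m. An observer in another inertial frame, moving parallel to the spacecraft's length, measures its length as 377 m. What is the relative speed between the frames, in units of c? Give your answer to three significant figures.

Length contraction gives γ = L₀/L = 680/377 = 1.8037.
β = √(1 − 1/γ²) = √0.692623 = 0.832.

0.832c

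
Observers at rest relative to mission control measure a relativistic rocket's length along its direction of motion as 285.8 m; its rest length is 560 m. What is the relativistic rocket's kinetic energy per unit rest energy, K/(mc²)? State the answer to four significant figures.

From L = L₀/γ: γ = 560/285.8 = 1.95941.
Since K = (γ−1)mc², K/(mc²) = 1.95941 − 1 = 0.9594.

0.9594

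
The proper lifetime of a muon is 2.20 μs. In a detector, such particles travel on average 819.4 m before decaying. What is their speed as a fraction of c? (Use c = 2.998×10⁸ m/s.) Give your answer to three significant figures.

Lab distance = (lab lifetime)·v = γτ·βc, so βγ = d/(cτ) = 819.4/(2.998×10⁸ × 2.200×10^-6) = 1.2423.
With βγ = 1.2423: γ² = 1 + (βγ)² = 2.54331, and β = (βγ)/γ = 1.2423/1.59478 = 0.779.

0.779c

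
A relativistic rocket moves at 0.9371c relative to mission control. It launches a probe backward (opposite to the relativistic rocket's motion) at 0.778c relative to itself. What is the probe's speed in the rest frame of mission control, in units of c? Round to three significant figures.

0.587c

Relativistic velocity addition: u = (u' + v)/(1 + u'v/c²), with u' = −0.778c and v = 0.9371c.
Numerator: −0.778 + 0.9371 = 0.1591. Denominator: 1 + (−0.778)(0.9371) = 0.2709362.
u = 0.1591/0.2709362 = 0.58722, so the speed is 0.587c.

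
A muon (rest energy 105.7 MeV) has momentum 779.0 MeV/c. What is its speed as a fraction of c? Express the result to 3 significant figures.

pc/(mc²) = 779.0/105.7 = 7.3699 = βγ = β/√(1−β²).
So β² = x²/(1 + x²) with x = 7.3699: x² = 54.3154, β² = 54.3154/55.3154 = 0.981922, β = 0.991.

0.991c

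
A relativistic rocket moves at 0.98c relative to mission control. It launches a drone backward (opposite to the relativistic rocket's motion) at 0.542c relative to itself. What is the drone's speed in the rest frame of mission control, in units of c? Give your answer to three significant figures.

0.934c

In units of c, u = (u' + v)/(1 + u'v) with u' = −0.542 and v = 0.98.
Numerator: −0.542 + 0.98 = 0.438. Denominator: 1 + (−0.542)(0.98) = 0.46884.
u = 0.438/0.46884 = 0.93422, so the speed is 0.934c.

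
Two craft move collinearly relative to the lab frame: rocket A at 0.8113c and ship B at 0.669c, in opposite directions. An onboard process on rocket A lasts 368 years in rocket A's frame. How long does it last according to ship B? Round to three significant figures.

The velocity of rocket A relative to ship B is (0.8113 + 0.669)c / (1 + 0.8113×0.669) = 0.95951c; relative speed 0.95951c.
γ for this relative speed: γ = 1/√(1 − 0.920659) = 3.5502.
The clock on rocket A records proper time, so ship B measures Δt = γΔτ = 3.5502 × 368 = 1310 years.

1310 years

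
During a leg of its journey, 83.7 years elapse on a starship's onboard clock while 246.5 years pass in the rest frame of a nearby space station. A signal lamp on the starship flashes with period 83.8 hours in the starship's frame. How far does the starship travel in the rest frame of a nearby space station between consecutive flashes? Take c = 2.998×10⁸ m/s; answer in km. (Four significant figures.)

The time-dilation ratio gives γ = 246.5/83.7 = 2.94504.
β = √(1 − 1/γ²) = 0.94059. Lab-frame period = γτ = 2.94504×83.8 hours = 246.79 hours. Distance = βc × γτ = 0.94059 × 2.998×10⁸ m/s × 888444 s = 2.5053×10^14 m = 2.505×10^11 km.

2.505×10^11 km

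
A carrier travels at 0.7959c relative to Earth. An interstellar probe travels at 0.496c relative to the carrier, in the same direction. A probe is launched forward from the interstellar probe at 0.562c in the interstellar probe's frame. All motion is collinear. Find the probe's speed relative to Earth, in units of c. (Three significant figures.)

First combine the probe and interstellar probe (S''→S'): u₁ = (0.562 + 0.496)/(1 + 0.562×0.496) = 1.058/1.278752 = 0.82737.
Then combine with the carrier (S'→S): u = (0.82737 + 0.7959)/(1 + 0.82737×0.7959) = 1.62327/1.658503783 = 0.97876.

0.979c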